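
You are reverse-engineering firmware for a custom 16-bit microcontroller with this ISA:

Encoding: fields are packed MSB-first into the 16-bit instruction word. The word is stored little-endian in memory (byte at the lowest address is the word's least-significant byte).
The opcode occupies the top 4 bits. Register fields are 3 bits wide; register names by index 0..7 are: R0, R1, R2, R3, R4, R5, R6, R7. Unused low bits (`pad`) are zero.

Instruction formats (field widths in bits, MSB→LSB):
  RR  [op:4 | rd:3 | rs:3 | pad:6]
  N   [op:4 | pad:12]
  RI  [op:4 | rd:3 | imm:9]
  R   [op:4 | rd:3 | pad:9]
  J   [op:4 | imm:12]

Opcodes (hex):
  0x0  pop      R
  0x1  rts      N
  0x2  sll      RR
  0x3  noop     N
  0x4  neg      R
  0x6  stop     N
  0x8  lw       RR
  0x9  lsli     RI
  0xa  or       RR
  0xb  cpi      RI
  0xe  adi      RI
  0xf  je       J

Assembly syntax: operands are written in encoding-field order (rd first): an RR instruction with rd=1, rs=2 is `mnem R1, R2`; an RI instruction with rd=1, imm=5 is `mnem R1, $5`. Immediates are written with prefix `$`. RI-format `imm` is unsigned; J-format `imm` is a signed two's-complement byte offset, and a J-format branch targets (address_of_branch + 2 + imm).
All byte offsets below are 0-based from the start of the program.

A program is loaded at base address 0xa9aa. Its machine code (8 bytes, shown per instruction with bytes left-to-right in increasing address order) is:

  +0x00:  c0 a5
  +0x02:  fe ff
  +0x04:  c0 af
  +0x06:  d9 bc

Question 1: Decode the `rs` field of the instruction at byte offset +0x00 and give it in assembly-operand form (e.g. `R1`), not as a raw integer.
R7

+0x00: c0 a5 ⇒ word 0xa5c0 (little)
  opcode bits[15:12]=0xa: or/RR
  [11:9] rd=2 = R2
  [8:6] rs=7 = R7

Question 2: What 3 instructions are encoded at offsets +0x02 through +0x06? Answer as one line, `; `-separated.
je $-2; or R7, R7; cpi R6, $217

off 0x02: read fe ff as little → 0xfffe
  opcode bits[15:12]=0xf: je/J
  imm@[11:0]=0xffe (s12→-2) ⇒ $-2
off 0x04: read c0 af as little → 0xafc0
  opcode bits[15:12]=0xa: or/RR
  rd@[11:9]=0x7 ⇒ R7
  rs@[8:6]=0x7 ⇒ R7
off 0x06: read d9 bc as little → 0xbcd9
  opcode bits[15:12]=0xb: cpi/RI
  rd@[11:9]=0x6 ⇒ R6
  imm@[8:0]=0xd9 ⇒ $217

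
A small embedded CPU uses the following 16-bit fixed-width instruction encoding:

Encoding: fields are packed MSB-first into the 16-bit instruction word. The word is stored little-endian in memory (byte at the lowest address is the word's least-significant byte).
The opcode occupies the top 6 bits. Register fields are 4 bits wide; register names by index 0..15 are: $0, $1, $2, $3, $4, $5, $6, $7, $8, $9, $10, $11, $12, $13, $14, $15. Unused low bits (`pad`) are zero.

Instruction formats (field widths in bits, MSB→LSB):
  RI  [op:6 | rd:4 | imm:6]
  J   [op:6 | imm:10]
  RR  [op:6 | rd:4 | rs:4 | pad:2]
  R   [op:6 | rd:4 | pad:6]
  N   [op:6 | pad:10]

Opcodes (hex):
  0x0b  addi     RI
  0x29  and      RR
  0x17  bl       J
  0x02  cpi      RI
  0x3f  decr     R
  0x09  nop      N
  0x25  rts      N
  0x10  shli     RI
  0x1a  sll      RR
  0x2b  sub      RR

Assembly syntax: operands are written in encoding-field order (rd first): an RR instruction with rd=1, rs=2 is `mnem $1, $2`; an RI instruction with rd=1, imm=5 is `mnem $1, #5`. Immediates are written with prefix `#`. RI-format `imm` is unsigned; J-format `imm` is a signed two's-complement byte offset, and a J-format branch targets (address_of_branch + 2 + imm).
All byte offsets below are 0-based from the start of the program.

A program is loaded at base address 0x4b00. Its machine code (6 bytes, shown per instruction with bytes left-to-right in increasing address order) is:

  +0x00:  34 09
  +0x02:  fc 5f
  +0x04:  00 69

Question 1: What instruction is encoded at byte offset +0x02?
bl #-4

@+02  little-endian(fc 5f) = 0x5ffc
  opcode bits[15:10]=0x17: bl/J
  [9:0] imm=1020 (s10→-4) = #-4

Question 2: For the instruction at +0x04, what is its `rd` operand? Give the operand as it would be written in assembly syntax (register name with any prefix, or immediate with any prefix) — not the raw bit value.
off 0x04: read 00 69 as little → 0x6900
  op=0x6900>>10=0x1a ⇒ sll (RR)
  [9:6] rd=4 = $4
  [5:2] rs=0 = $0

$4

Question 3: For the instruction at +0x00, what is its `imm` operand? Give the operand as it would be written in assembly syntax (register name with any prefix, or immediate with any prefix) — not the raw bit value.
#52

[00] 34 09 → 0x0934
  opcode bits[15:10]=0x2: cpi/RI
  [9:6] rd=4 = $4
  [5:0] imm=52 = #52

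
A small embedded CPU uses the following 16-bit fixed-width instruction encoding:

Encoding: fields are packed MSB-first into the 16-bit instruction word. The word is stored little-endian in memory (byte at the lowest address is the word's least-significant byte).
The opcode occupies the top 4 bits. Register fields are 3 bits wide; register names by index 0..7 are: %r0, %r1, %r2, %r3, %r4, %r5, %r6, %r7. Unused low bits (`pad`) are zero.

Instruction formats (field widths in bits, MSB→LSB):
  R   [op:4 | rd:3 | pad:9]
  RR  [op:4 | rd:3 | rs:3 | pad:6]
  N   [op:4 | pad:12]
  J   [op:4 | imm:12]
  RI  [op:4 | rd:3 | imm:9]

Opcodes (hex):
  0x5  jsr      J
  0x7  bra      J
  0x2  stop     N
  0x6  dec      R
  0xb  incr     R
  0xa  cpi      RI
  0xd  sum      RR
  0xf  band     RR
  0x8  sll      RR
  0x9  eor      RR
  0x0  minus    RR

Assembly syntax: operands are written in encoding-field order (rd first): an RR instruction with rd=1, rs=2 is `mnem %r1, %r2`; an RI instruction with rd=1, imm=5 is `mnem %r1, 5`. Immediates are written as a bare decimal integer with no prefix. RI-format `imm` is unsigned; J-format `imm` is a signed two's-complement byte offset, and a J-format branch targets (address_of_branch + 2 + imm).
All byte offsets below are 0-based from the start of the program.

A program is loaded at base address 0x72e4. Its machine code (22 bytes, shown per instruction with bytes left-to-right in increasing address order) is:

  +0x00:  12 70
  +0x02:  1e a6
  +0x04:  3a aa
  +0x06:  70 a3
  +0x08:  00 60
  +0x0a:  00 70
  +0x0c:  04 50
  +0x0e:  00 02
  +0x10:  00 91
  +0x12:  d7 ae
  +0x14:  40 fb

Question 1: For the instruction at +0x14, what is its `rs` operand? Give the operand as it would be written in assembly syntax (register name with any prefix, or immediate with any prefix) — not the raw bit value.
%r5

[14] 40 fb → 0xfb40
  opcode bits[15:12]=0xf: band/RR
  rd: (w>>9)&0x7=0x5 → %r5
  rs: (w>>6)&0x7=0x5 → %r5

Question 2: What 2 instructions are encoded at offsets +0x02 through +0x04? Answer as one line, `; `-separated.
[02] 1e a6 → 0xa61e
  opcode bits[15:12]=0xa: cpi/RI
  rd: (w>>9)&0x7=0x3 → %r3
  imm: (w>>0)&0x1ff=0x1e → 30
[04] 3a aa → 0xaa3a
  opcode bits[15:12]=0xa: cpi/RI
  rd: (w>>9)&0x7=0x5 → %r5
  imm: (w>>0)&0x1ff=0x3a → 58

cpi %r3, 30; cpi %r5, 58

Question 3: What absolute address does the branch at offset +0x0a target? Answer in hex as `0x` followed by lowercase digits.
0x72f0

[0a] 00 70 → 0x7000
  op=0x7000>>12=0x7 ⇒ bra (J)
  imm: (w>>0)&0xfff=0x0 → 0
  target = base 0x72e4 + off 0x0a + 2 + imm 0 = 0x72f0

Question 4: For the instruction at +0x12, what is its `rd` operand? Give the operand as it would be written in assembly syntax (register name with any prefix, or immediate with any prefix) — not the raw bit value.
off 0x12: read d7 ae as little → 0xaed7
  op=0xaed7>>12=0xa ⇒ cpi (RI)
  [11:9] rd=7 = %r7
  [8:0] imm=215 = 215

%r7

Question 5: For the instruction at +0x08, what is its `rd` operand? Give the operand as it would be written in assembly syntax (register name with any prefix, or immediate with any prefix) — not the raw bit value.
[08] 00 60 → 0x6000
  op=0x6000>>12=0x6 ⇒ dec (R)
  [11:9] rd=0 = %r0

%r0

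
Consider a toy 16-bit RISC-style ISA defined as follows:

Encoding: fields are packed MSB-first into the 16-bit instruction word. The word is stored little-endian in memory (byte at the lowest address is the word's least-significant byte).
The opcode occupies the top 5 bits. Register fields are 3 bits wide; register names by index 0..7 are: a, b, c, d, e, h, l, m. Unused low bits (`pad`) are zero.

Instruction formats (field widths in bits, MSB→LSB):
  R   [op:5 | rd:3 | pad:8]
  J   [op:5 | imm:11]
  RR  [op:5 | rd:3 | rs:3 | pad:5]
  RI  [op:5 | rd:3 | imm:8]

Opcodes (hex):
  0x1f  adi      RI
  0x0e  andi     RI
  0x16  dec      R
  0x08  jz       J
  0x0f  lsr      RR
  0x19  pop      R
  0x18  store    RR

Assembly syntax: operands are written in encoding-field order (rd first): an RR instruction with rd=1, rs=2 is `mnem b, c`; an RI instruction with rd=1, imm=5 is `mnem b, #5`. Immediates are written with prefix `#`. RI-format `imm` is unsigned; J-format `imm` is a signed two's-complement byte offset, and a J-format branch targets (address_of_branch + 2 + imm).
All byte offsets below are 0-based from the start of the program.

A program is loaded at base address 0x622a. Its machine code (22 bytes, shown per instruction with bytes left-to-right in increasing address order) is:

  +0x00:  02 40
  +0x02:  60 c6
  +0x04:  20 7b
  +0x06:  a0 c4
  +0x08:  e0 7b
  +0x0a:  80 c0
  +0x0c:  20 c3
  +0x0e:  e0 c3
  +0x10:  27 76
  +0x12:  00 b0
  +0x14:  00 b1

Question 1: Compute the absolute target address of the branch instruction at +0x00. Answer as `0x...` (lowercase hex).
0x622e

[00] 02 40 → 0x4002
  op=0x4002>>11=0x8 ⇒ jz (J)
  [10:0] imm=2 = #2
  target = base 0x622a + off 0x00 + 2 + imm 2 = 0x622e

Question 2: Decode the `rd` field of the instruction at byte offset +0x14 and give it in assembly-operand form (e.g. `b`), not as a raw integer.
[14] 00 b1 → 0xb100
  op=0xb100>>11=0x16 ⇒ dec (R)
  rd@[10:8]=0x1 ⇒ b

b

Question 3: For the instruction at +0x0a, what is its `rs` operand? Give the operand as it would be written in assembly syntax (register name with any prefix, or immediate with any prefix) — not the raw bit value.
e

[0a] 80 c0 → 0xc080
  top 5b → 0x18 → store [RR]
  [10:8] rd=0 = a
  [7:5] rs=4 = e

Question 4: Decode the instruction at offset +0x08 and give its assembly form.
@+08  little-endian(e0 7b) = 0x7be0
  top 5b → 0xf → lsr [RR]
  [10:8] rd=3 = d
  [7:5] rs=7 = m

lsr d, m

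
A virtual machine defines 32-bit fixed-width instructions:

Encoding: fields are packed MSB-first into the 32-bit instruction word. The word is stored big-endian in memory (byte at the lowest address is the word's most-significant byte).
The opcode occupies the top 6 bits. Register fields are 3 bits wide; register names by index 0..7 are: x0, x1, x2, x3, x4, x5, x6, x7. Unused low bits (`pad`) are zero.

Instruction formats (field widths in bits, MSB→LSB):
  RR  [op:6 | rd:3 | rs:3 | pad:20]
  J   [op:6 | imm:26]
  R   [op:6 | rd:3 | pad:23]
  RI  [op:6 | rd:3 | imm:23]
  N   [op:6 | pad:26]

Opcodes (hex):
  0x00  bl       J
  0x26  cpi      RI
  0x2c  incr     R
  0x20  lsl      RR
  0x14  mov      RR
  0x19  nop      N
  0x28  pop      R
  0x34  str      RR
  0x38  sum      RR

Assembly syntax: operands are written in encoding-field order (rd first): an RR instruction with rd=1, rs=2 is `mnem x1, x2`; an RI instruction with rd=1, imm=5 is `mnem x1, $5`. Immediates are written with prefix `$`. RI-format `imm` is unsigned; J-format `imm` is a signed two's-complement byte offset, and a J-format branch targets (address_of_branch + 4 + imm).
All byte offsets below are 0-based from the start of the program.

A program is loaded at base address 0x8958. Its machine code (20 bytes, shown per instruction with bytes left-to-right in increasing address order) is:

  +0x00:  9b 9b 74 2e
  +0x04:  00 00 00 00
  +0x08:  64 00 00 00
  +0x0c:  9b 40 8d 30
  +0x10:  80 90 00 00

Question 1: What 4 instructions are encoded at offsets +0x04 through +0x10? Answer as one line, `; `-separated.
@+04  big-endian(00 00 00 00) = 0x00000000
  top 6b → 0x0 → bl [J]
  [25:0] imm=0 = $0
@+08  big-endian(64 00 00 00) = 0x64000000
  top 6b → 0x19 → nop [N]
@+0c  big-endian(9b 40 8d 30) = 0x9b408d30
  top 6b → 0x26 → cpi [RI]
  [25:23] rd=6 = x6
  [22:0] imm=4230448 = $4230448
@+10  big-endian(80 90 00 00) = 0x80900000
  top 6b → 0x20 → lsl [RR]
  [25:23] rd=1 = x1
  [22:20] rs=1 = x1

bl $0; nop; cpi x6, $4230448; lsl x1, x1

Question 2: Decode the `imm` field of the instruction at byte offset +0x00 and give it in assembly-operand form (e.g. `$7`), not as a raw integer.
[00] 9b 9b 74 2e → 0x9b9b742e
  opcode bits[31:26]=0x26: cpi/RI
  rd@[25:23]=0x7 ⇒ x7
  imm@[22:0]=0x1b742e ⇒ $1799214

$1799214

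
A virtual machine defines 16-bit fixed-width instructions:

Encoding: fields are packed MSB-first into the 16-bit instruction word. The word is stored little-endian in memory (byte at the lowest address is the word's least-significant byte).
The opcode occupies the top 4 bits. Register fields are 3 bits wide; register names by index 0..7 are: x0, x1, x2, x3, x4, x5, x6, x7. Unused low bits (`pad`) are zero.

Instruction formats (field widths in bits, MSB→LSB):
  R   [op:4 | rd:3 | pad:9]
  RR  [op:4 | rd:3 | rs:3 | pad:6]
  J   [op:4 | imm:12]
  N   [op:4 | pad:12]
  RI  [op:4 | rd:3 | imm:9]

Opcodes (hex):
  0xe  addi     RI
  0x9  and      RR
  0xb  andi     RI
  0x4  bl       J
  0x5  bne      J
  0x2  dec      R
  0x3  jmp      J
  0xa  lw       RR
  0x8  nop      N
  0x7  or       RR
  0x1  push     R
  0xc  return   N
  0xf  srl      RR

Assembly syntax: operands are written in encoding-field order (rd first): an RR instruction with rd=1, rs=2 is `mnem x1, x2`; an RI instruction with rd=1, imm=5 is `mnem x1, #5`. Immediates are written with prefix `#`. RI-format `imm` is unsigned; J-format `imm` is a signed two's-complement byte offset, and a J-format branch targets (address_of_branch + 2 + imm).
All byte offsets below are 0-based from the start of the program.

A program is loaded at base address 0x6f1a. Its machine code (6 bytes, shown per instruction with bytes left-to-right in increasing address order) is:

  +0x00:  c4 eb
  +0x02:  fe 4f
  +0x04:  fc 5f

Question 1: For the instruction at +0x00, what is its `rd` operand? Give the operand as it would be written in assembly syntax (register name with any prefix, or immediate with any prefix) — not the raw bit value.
[00] c4 eb → 0xebc4
  top 4b → 0xe → addi [RI]
  rd@[11:9]=0x5 ⇒ x5
  imm@[8:0]=0x1c4 ⇒ #452

x5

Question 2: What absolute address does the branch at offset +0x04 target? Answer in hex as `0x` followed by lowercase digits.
off 0x04: read fc 5f as little → 0x5ffc
  opcode bits[15:12]=0x5: bne/J
  imm: (w>>0)&0xfff=0xffc (s12→-4) → #-4
  target = base 0x6f1a + off 0x04 + 2 + imm -4 = 0x6f1c

0x6f1c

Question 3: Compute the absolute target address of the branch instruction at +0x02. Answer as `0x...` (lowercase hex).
+0x02: fe 4f ⇒ word 0x4ffe (little)
  op=0x4ffe>>12=0x4 ⇒ bl (J)
  [11:0] imm=4094 (s12→-2) = #-2
  target = base 0x6f1a + off 0x02 + 2 + imm -2 = 0x6f1c

0x6f1c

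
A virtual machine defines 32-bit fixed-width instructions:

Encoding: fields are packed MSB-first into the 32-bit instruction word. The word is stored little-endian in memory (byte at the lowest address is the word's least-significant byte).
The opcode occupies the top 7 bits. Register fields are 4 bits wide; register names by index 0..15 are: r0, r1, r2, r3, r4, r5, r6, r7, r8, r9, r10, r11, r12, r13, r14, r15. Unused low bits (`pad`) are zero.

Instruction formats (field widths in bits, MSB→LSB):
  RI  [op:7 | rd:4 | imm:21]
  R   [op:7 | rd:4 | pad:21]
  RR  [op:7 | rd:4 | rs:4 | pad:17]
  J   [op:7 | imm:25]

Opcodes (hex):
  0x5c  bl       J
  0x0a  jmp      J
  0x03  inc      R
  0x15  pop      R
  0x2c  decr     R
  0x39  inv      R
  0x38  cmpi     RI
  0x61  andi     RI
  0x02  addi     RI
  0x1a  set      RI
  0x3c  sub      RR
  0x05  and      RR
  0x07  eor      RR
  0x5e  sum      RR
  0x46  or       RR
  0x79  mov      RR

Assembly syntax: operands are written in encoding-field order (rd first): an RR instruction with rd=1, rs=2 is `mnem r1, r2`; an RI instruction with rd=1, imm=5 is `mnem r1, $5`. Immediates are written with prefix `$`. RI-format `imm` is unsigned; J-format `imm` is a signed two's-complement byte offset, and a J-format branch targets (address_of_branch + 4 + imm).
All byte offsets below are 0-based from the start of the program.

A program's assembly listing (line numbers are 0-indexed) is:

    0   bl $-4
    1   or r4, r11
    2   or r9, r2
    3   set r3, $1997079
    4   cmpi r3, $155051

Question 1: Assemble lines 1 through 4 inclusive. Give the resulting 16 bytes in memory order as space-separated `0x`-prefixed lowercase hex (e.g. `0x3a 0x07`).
0x00 0x00 0x96 0x8c 0x00 0x00 0x24 0x8d 0x17 0x79 0x7e 0x34 0xab 0x5d 0x62 0x70

L1: or op=0x46:7|rd=4:4|rs=11:4|pad=0:17 ⇒ 0x8c960000 ⇒ little 00 00 96 8c
L2: or op=0x46:7|rd=9:4|rs=2:4|pad=0:17 ⇒ 0x8d240000 ⇒ little 00 00 24 8d
L3: set op=0x1a:7|rd=3:4|imm=1997079:21 ⇒ 0x347e7917 ⇒ little 17 79 7e 34
L4: cmpi op=0x38:7|rd=3:4|imm=155051:21 ⇒ 0x70625dab ⇒ little ab 5d 62 70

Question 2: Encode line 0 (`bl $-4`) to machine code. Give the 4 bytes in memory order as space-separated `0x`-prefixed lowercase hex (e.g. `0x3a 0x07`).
line 0 (bl): pack op=0x5c:7|imm=-4:25 = 0xb9fffffc; little→ fc ff ff b9

0xfc 0xff 0xff 0xb9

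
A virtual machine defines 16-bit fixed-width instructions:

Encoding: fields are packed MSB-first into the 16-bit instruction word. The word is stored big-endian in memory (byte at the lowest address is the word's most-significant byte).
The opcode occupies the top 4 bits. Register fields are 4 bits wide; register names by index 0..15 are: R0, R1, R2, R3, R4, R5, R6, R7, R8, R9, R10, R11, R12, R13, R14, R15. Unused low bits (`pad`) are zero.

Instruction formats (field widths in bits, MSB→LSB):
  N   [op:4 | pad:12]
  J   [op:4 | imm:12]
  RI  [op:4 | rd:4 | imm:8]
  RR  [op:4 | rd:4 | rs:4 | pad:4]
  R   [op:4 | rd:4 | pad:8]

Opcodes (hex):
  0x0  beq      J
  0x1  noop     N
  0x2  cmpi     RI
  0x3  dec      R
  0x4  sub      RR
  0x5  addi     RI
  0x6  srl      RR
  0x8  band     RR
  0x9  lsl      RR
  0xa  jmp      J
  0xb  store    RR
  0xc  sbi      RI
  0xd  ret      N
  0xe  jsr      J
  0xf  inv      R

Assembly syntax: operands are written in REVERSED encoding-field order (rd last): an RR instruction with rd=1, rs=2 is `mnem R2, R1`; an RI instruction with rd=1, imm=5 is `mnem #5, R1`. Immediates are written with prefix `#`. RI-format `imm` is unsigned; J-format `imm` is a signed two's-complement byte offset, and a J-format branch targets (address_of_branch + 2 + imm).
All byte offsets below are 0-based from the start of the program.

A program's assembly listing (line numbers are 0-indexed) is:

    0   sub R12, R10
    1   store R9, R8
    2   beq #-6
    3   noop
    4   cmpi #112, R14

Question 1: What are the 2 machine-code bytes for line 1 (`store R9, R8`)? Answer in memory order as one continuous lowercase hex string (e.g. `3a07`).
b890

line 1 (store): pack op=0xb:4|rd=8:4|rs=9:4|pad=0:4 = 0xb890; big→ b8 90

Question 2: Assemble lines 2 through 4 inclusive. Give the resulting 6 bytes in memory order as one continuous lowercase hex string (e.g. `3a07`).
line 2 (beq): pack op=0x0:4|imm=-6:12 = 0x0ffa; big→ 0f fa
line 3 (noop): pack op=0x1:4|pad=0:12 = 0x1000; big→ 10 00
line 4 (cmpi): pack op=0x2:4|rd=14:4|imm=112:8 = 0x2e70; big→ 2e 70

0ffa10002e70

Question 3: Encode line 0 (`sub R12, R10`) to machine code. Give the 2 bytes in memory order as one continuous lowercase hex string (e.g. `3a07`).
4ac0

line 0 (sub): pack op=0x4:4|rd=10:4|rs=12:4|pad=0:4 = 0x4ac0; big→ 4a c0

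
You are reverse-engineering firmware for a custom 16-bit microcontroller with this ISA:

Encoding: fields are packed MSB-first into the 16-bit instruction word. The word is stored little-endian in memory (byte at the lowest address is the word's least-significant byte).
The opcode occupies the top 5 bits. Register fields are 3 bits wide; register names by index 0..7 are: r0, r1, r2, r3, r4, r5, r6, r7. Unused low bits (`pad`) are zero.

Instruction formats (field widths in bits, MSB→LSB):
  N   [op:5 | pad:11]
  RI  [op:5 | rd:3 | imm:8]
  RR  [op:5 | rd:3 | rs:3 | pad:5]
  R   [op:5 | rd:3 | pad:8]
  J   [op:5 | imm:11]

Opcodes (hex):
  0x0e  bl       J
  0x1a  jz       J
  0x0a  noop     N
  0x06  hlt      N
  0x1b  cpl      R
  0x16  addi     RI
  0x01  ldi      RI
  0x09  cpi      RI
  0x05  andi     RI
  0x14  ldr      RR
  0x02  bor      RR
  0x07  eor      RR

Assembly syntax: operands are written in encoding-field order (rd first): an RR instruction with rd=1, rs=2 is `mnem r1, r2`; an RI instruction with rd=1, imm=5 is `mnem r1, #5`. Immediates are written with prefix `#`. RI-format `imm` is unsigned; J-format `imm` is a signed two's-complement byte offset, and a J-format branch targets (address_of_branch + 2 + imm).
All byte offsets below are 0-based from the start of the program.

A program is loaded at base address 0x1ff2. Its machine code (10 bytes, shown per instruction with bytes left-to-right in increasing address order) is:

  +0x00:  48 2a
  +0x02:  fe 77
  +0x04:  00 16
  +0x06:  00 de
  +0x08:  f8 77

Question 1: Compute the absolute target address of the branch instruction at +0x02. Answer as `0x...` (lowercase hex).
[02] fe 77 → 0x77fe
  op=0x77fe>>11=0xe ⇒ bl (J)
  imm@[10:0]=0x7fe (s11→-2) ⇒ #-2
  target = base 0x1ff2 + off 0x02 + 2 + imm -2 = 0x1ff4

0x1ff4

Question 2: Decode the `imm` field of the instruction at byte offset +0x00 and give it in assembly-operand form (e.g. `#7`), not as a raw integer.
#72

off 0x00: read 48 2a as little → 0x2a48
  opcode bits[15:11]=0x5: andi/RI
  [10:8] rd=2 = r2
  [7:0] imm=72 = #72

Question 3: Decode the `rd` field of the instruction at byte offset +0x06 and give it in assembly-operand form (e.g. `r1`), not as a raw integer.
r6

+0x06: 00 de ⇒ word 0xde00 (little)
  op=0xde00>>11=0x1b ⇒ cpl (R)
  [10:8] rd=6 = r6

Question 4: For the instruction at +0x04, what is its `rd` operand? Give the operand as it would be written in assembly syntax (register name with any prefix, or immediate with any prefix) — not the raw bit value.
off 0x04: read 00 16 as little → 0x1600
  top 5b → 0x2 → bor [RR]
  rd@[10:8]=0x6 ⇒ r6
  rs@[7:5]=0x0 ⇒ r0

r6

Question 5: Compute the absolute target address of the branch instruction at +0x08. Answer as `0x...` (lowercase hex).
0x1ff4

[08] f8 77 → 0x77f8
  top 5b → 0xe → bl [J]
  imm@[10:0]=0x7f8 (s11→-8) ⇒ #-8
  target = base 0x1ff2 + off 0x08 + 2 + imm -8 = 0x1ff4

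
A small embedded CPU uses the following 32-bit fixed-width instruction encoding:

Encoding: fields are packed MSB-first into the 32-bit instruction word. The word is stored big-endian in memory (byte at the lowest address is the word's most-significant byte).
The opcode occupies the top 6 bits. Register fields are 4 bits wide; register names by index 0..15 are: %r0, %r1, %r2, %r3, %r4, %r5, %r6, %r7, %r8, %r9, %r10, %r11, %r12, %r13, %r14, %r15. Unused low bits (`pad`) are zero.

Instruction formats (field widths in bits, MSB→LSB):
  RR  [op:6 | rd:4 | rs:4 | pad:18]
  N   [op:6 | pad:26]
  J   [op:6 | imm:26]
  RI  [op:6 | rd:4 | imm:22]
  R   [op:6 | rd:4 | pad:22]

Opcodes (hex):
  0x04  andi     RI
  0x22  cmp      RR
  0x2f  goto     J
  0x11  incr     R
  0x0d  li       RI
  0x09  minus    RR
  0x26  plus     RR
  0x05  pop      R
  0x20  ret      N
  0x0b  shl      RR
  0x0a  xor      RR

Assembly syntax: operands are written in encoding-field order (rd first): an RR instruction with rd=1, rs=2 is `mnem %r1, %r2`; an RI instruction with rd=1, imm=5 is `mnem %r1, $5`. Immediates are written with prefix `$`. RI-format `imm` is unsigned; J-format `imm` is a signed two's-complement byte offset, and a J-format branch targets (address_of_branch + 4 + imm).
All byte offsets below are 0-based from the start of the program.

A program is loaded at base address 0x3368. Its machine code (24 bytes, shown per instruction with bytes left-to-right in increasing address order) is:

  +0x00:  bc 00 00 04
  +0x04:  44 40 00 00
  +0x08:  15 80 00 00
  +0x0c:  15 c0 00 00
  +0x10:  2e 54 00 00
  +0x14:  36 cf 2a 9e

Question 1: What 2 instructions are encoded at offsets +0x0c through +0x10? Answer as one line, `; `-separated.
[0c] 15 c0 00 00 → 0x15c00000
  top 6b → 0x5 → pop [R]
  rd@[25:22]=0x7 ⇒ %r7
[10] 2e 54 00 00 → 0x2e540000
  top 6b → 0xb → shl [RR]
  rd@[25:22]=0x9 ⇒ %r9
  rs@[21:18]=0x5 ⇒ %r5

pop %r7; shl %r9, %r5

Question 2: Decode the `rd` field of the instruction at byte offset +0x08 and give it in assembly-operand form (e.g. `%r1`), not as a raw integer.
%r6

off 0x08: read 15 80 00 00 as big → 0x15800000
  opcode bits[31:26]=0x5: pop/R
  rd@[25:22]=0x6 ⇒ %r6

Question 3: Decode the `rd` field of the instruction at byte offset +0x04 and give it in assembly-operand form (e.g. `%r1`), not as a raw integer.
%r1

off 0x04: read 44 40 00 00 as big → 0x44400000
  op=0x44400000>>26=0x11 ⇒ incr (R)
  rd@[25:22]=0x1 ⇒ %r1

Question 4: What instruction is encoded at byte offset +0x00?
off 0x00: read bc 00 00 04 as big → 0xbc000004
  top 6b → 0x2f → goto [J]
  [25:0] imm=4 = $4

goto $4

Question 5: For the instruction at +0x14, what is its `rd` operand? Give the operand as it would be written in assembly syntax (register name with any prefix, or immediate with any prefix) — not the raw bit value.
+0x14: 36 cf 2a 9e ⇒ word 0x36cf2a9e (big)
  top 6b → 0xd → li [RI]
  rd@[25:22]=0xb ⇒ %r11
  imm@[21:0]=0xf2a9e ⇒ $993950

%r11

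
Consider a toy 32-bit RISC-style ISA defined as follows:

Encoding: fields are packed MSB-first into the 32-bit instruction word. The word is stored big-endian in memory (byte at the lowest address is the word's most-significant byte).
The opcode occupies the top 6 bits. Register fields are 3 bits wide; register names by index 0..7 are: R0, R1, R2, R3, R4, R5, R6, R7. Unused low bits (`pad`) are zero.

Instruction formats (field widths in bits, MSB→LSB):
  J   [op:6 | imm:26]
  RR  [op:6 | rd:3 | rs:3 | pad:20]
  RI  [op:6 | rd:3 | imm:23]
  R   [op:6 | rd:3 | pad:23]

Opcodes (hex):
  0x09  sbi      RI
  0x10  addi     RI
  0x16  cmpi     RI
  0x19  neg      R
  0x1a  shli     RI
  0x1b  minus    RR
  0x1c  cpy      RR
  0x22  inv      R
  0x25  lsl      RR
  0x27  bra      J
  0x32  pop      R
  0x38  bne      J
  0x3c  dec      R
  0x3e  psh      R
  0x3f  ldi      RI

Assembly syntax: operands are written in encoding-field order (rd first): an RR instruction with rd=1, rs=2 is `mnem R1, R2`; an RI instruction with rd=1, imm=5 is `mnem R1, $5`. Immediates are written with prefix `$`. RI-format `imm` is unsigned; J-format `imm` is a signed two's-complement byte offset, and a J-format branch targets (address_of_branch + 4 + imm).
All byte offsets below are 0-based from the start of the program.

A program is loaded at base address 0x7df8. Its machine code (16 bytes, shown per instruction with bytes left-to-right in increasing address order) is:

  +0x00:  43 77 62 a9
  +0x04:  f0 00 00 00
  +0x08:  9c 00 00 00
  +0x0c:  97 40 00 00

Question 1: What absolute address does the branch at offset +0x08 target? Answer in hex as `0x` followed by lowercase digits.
off 0x08: read 9c 00 00 00 as big → 0x9c000000
  opcode bits[31:26]=0x27: bra/J
  imm: (w>>0)&0x3ffffff=0x0 → $0
  target = base 0x7df8 + off 0x08 + 4 + imm 0 = 0x7e04

0x7e04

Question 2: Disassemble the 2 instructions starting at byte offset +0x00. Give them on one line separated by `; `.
addi R6, $7824041; dec R0

+0x00: 43 77 62 a9 ⇒ word 0x437762a9 (big)
  top 6b → 0x10 → addi [RI]
  rd@[25:23]=0x6 ⇒ R6
  imm@[22:0]=0x7762a9 ⇒ $7824041
+0x04: f0 00 00 00 ⇒ word 0xf0000000 (big)
  top 6b → 0x3c → dec [R]
  rd@[25:23]=0x0 ⇒ R0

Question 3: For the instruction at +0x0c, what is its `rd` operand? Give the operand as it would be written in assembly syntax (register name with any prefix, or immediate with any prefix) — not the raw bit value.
@+0c  big-endian(97 40 00 00) = 0x97400000
  op=0x97400000>>26=0x25 ⇒ lsl (RR)
  rd@[25:23]=0x6 ⇒ R6
  rs@[22:20]=0x4 ⇒ R4

R6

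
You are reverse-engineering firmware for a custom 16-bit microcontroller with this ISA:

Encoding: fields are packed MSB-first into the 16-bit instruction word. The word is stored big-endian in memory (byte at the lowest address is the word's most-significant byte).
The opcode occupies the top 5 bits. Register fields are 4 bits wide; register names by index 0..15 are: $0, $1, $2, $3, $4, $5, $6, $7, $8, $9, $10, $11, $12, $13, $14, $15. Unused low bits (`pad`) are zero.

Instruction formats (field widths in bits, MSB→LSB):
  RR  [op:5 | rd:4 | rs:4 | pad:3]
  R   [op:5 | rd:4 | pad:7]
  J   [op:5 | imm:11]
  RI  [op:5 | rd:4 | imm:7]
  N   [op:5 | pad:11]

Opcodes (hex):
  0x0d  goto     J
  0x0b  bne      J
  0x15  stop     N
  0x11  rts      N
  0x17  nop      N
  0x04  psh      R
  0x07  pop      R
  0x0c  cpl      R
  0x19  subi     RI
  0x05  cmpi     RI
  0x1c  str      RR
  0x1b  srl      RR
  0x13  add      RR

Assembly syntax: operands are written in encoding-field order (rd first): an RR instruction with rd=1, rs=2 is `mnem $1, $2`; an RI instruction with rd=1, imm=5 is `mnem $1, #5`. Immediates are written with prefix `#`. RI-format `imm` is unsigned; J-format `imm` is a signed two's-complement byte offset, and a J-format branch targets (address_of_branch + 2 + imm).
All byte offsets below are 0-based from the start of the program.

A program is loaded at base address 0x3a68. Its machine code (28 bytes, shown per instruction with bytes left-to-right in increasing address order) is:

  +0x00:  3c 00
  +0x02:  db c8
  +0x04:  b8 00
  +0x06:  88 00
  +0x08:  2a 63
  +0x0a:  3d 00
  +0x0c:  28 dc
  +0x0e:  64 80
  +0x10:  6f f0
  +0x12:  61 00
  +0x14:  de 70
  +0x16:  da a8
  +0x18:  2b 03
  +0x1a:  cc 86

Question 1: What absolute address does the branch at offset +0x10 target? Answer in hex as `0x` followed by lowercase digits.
0x3a6a

off 0x10: read 6f f0 as big → 0x6ff0
  op=0x6ff0>>11=0xd ⇒ goto (J)
  imm@[10:0]=0x7f0 (s11→-16) ⇒ #-16
  target = base 0x3a68 + off 0x10 + 2 + imm -16 = 0x3a6a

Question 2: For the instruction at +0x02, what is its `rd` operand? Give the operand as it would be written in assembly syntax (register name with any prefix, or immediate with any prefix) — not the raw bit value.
off 0x02: read db c8 as big → 0xdbc8
  opcode bits[15:11]=0x1b: srl/RR
  rd@[10:7]=0x7 ⇒ $7
  rs@[6:3]=0x9 ⇒ $9

$7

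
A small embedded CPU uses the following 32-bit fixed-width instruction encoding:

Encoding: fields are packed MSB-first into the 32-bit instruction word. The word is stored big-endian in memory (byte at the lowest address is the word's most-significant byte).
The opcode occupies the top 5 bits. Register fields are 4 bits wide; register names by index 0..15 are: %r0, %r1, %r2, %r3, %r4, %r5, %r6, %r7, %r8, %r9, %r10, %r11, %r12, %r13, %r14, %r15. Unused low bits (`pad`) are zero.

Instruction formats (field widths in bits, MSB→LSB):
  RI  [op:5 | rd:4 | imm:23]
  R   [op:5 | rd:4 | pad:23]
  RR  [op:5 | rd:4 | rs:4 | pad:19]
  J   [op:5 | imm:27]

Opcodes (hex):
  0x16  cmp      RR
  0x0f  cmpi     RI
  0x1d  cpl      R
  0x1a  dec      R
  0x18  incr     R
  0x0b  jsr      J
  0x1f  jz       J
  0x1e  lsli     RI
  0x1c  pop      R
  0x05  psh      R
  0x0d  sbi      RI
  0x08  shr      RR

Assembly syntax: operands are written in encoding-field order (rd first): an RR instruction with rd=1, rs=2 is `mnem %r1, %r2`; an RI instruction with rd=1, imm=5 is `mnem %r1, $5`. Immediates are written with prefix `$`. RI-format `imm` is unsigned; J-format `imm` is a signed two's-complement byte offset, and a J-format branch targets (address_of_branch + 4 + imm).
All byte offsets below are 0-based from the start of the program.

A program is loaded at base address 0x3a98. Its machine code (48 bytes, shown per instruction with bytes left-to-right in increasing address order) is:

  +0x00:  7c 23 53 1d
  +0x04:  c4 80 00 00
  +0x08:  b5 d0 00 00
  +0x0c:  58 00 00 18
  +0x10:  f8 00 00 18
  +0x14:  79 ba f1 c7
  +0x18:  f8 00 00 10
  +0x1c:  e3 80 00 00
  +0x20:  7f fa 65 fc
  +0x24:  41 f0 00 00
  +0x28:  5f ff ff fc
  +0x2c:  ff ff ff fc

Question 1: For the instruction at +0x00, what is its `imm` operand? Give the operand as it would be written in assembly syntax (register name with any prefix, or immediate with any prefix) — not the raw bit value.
$2315037

[00] 7c 23 53 1d → 0x7c23531d
  opcode bits[31:27]=0xf: cmpi/RI
  [26:23] rd=8 = %r8
  [22:0] imm=2315037 = $2315037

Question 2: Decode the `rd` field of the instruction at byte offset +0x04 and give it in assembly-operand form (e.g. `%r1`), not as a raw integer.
+0x04: c4 80 00 00 ⇒ word 0xc4800000 (big)
  top 5b → 0x18 → incr [R]
  [26:23] rd=9 = %r9

%r9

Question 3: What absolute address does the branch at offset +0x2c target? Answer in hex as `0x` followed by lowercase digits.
@+2c  big-endian(ff ff ff fc) = 0xfffffffc
  op=0xfffffffc>>27=0x1f ⇒ jz (J)
  [26:0] imm=134217724 (s27→-4) = $-4
  target = base 0x3a98 + off 0x2c + 4 + imm -4 = 0x3ac4

0x3ac4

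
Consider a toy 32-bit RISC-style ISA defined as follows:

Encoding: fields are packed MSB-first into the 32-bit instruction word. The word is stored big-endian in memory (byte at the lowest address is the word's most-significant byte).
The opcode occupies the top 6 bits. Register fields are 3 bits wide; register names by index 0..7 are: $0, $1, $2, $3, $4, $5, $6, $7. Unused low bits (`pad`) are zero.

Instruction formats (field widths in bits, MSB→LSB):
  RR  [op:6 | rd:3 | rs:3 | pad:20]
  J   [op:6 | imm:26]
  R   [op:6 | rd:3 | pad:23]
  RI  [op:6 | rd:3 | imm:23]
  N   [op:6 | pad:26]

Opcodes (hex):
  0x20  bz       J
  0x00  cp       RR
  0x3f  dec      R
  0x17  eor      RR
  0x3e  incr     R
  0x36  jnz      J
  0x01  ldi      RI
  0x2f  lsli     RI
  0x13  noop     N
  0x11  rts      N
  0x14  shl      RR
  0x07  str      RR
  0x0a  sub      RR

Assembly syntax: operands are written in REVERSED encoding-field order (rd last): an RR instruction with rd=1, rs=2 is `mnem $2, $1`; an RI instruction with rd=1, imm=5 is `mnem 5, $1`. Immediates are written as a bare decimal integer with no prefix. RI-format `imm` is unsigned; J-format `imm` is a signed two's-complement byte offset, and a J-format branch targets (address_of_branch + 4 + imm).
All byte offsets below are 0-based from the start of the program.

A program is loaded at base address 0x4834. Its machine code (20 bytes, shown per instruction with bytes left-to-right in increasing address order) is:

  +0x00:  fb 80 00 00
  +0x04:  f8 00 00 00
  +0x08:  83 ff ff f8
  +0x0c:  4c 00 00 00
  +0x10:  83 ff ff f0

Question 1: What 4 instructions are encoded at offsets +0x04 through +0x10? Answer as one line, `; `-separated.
[04] f8 00 00 00 → 0xf8000000
  opcode bits[31:26]=0x3e: incr/R
  [25:23] rd=0 = $0
[08] 83 ff ff f8 → 0x83fffff8
  opcode bits[31:26]=0x20: bz/J
  [25:0] imm=67108856 (s26→-8) = -8
[0c] 4c 00 00 00 → 0x4c000000
  opcode bits[31:26]=0x13: noop/N
[10] 83 ff ff f0 → 0x83fffff0
  opcode bits[31:26]=0x20: bz/J
  [25:0] imm=67108848 (s26→-16) = -16

incr $0; bz -8; noop; bz -16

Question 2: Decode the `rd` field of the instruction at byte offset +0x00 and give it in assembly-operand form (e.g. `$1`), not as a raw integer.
+0x00: fb 80 00 00 ⇒ word 0xfb800000 (big)
  top 6b → 0x3e → incr [R]
  [25:23] rd=7 = $7

$7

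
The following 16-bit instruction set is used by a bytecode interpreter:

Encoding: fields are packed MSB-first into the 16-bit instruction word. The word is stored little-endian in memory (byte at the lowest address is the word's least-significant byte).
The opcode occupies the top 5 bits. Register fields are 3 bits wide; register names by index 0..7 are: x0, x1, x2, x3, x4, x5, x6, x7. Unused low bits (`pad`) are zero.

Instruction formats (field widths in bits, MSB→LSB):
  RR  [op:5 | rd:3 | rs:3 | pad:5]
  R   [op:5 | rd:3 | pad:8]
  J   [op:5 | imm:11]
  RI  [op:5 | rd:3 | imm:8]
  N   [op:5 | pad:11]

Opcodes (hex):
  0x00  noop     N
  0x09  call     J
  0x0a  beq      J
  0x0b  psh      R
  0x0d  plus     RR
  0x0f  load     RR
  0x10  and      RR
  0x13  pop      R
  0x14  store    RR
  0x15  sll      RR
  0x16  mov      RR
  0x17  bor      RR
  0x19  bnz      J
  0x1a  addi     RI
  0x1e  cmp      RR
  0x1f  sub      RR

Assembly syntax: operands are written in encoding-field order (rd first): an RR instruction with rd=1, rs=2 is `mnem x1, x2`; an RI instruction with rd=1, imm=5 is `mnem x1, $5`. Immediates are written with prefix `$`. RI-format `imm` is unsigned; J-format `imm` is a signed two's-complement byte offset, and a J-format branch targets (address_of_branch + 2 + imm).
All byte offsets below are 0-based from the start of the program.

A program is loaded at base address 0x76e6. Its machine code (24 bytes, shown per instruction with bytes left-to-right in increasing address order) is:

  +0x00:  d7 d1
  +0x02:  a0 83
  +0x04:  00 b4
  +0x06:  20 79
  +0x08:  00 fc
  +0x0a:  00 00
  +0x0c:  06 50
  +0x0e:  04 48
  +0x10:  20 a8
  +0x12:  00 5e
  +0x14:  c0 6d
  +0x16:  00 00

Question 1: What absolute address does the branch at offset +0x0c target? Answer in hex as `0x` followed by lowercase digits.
0x76fa

@+0c  little-endian(06 50) = 0x5006
  op=0x5006>>11=0xa ⇒ beq (J)
  imm: (w>>0)&0x7ff=0x6 → $6
  target = base 0x76e6 + off 0x0c + 2 + imm 6 = 0x76fa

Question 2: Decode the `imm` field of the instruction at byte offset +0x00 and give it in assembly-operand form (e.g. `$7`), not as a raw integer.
[00] d7 d1 → 0xd1d7
  top 5b → 0x1a → addi [RI]
  rd: (w>>8)&0x7=0x1 → x1
  imm: (w>>0)&0xff=0xd7 → $215

$215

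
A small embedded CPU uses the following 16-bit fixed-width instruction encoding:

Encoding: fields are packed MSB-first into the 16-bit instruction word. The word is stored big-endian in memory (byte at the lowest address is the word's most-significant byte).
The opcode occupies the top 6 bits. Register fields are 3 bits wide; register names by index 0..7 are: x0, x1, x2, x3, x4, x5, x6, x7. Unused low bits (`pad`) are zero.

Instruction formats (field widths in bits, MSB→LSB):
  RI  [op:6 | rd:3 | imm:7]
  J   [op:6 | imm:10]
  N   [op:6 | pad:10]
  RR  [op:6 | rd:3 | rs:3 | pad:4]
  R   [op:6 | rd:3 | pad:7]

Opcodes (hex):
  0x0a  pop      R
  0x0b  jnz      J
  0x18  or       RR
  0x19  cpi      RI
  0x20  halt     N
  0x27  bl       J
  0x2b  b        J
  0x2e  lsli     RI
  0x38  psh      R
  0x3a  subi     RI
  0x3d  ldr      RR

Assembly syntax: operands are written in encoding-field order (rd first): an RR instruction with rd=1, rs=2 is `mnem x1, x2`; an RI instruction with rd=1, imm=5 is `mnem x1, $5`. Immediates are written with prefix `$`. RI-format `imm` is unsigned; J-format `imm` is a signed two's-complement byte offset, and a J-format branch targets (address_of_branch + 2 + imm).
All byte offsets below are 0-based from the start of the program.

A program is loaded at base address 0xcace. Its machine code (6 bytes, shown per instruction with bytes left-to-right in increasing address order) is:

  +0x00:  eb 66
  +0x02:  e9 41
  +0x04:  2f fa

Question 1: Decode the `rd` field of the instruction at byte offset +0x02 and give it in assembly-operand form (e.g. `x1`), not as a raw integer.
x2

off 0x02: read e9 41 as big → 0xe941
  opcode bits[15:10]=0x3a: subi/RI
  [9:7] rd=2 = x2
  [6:0] imm=65 = $65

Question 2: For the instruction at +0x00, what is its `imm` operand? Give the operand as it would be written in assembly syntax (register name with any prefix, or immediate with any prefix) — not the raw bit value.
$102

@+00  big-endian(eb 66) = 0xeb66
  opcode bits[15:10]=0x3a: subi/RI
  rd@[9:7]=0x6 ⇒ x6
  imm@[6:0]=0x66 ⇒ $102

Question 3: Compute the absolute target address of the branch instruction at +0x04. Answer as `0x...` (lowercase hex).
+0x04: 2f fa ⇒ word 0x2ffa (big)
  op=0x2ffa>>10=0xb ⇒ jnz (J)
  [9:0] imm=1018 (s10→-6) = $-6
  target = base 0xcace + off 0x04 + 2 + imm -6 = 0xcace

0xcace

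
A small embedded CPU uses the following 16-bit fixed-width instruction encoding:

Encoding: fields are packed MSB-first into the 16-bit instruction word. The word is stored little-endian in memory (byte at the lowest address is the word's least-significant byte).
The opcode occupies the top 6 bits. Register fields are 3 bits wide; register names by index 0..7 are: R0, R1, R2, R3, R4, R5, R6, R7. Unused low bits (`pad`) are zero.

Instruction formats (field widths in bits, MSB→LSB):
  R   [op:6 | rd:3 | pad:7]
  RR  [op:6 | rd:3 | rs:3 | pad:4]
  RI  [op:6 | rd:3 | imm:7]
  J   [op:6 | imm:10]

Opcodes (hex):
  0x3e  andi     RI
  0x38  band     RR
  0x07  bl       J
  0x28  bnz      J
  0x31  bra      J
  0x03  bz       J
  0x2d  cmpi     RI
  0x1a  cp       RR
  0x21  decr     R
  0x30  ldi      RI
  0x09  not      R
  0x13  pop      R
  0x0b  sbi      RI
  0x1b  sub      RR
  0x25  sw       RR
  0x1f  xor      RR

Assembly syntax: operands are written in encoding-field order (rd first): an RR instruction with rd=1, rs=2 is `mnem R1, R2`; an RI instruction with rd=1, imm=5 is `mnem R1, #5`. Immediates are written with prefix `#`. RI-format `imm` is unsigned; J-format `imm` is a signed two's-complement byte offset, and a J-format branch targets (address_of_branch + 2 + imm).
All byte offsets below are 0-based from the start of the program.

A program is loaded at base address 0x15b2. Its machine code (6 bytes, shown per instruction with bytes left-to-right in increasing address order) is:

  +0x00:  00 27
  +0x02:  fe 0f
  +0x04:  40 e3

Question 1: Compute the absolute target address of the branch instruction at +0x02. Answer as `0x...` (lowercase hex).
0x15b4

@+02  little-endian(fe 0f) = 0x0ffe
  opcode bits[15:10]=0x3: bz/J
  imm: (w>>0)&0x3ff=0x3fe (s10→-2) → #-2
  target = base 0x15b2 + off 0x02 + 2 + imm -2 = 0x15b4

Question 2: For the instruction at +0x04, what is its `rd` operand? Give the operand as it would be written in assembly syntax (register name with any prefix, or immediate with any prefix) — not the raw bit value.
R6

+0x04: 40 e3 ⇒ word 0xe340 (little)
  op=0xe340>>10=0x38 ⇒ band (RR)
  [9:7] rd=6 = R6
  [6:4] rs=4 = R4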